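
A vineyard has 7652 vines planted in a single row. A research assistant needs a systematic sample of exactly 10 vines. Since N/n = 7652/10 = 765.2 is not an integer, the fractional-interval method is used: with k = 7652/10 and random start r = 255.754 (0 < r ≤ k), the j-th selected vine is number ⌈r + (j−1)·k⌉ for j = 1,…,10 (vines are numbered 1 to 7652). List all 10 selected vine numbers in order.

j=1: r + 0k = 255.754 → ⌈·⌉ = 256
j=2: r + 1k = 1020.954 → ⌈·⌉ = 1021
j=3: r + 2k = 1786.154 → ⌈·⌉ = 1787
j=4: r + 3k = 2551.354 → ⌈·⌉ = 2552
j=5: r + 4k = 3316.554 → ⌈·⌉ = 3317
j=6: r + 5k = 4081.754 → ⌈·⌉ = 4082
j=7: r + 6k = 4846.954 → ⌈·⌉ = 4847
j=8: r + 7k = 5612.154 → ⌈·⌉ = 5613
j=9: r + 8k = 6377.354 → ⌈·⌉ = 6378
j=10: r + 9k = 7142.554 → ⌈·⌉ = 7143

256, 1021, 1787, 2552, 3317, 4082, 4847, 5613, 6378, 7143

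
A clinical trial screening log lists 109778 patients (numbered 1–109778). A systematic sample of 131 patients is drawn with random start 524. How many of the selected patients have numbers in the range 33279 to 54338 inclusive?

25

k = 109778/131 = 838
First selection ≥ 33279: 524 + ⌈(33279−524)/838⌉·838 = 524 + 40×838 = 34044
Last selection ≤ 54338: 524 + ⌊(54338−524)/838⌋·838 = 524 + 64×838 = 54156
Count = 64 − 40 + 1 = 25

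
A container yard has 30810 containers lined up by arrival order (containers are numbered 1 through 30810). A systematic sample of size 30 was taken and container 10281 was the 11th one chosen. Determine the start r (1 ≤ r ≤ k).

k = 30810/30 = 1027
r = 10281 − (11−1)×1027 = 10281 − 10270 = 11

11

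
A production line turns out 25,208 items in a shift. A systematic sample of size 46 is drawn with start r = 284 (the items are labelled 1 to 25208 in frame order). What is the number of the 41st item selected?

k = 25208/46 = 548
41st selection = r + (41−1)·k = 284 + 40×548 = 284 + 21920 = 22204

22204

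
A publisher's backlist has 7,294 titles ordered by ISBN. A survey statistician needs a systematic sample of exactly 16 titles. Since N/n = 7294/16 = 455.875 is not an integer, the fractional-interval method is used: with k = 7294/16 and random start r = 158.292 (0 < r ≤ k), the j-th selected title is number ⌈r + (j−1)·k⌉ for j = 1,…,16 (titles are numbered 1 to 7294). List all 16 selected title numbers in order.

159, 615, 1071, 1526, 1982, 2438, 2894, 3350, 3806, 4262, 4718, 5173, 5629, 6085, 6541, 6997

j=1: r + 0k = 158.292 → ⌈·⌉ = 159
j=2: r + 1k = 614.167 → ⌈·⌉ = 615
j=3: r + 2k = 1070.042 → ⌈·⌉ = 1071
j=4: r + 3k = 1525.917 → ⌈·⌉ = 1526
j=5: r + 4k = 1981.792 → ⌈·⌉ = 1982
j=6: r + 5k = 2437.667 → ⌈·⌉ = 2438
j=7: r + 6k = 2893.542 → ⌈·⌉ = 2894
j=8: r + 7k = 3349.417 → ⌈·⌉ = 3350
j=9: r + 8k = 3805.292 → ⌈·⌉ = 3806
j=10: r + 9k = 4261.167 → ⌈·⌉ = 4262
j=11: r + 10k = 4717.042 → ⌈·⌉ = 4718
j=12: r + 11k = 5172.917 → ⌈·⌉ = 5173
j=13: r + 12k = 5628.792 → ⌈·⌉ = 5629
j=14: r + 13k = 6084.667 → ⌈·⌉ = 6085
j=15: r + 14k = 6540.542 → ⌈·⌉ = 6541
j=16: r + 15k = 6996.417 → ⌈·⌉ = 6997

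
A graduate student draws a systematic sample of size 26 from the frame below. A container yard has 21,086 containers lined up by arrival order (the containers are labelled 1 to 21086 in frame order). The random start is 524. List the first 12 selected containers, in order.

k = N/n = 21086/26 = 811
container 1: 524
container 2: 524 + 811 = 1335
container 3: 1335 + 811 = 2146
container 4: 2146 + 811 = 2957
container 5: 2957 + 811 = 3768
container 6: 3768 + 811 = 4579
container 7: 4579 + 811 = 5390
container 8: 5390 + 811 = 6201
container 9: 6201 + 811 = 7012
container 10: 7012 + 811 = 7823
container 11: 7823 + 811 = 8634
container 12: 8634 + 811 = 9445

524, 1335, 2146, 2957, 3768, 4579, 5390, 6201, 7012, 7823, 8634, 9445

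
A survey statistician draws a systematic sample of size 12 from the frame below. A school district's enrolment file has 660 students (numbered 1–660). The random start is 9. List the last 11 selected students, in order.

k = N/n = 660/12 = 55
2nd selection = 9 + 1×55 = 64
3rd: 64 + 55 = 119
4th: 119 + 55 = 174
5th: 174 + 55 = 229
6th: 229 + 55 = 284
7th: 284 + 55 = 339
8th: 339 + 55 = 394
9th: 394 + 55 = 449
10th: 449 + 55 = 504
11th: 504 + 55 = 559
12th: 559 + 55 = 614

64, 119, 174, 229, 284, 339, 394, 449, 504, 559, 614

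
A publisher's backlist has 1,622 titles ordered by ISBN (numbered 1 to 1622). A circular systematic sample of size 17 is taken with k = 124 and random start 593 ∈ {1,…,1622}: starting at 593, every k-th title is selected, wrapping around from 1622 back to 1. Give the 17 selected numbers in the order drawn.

Selection 1: 593
Selection 2: 593 + 124 = 717
Selection 3: 717 + 124 = 841
Selection 4: 841 + 124 = 965
Selection 5: 965 + 124 = 1089
Selection 6: 1089 + 124 = 1213
Selection 7: 1213 + 124 = 1337
Selection 8: 1337 + 124 = 1461
Selection 9: 1461 + 124 = 1585
Selection 10: 1585 + 124 = 1709 → 1709 − 1622 = 87
Selection 11: 87 + 124 = 211
Selection 12: 211 + 124 = 335
Selection 13: 335 + 124 = 459
Selection 14: 459 + 124 = 583
Selection 15: 583 + 124 = 707
Selection 16: 707 + 124 = 831
Selection 17: 831 + 124 = 955

593, 717, 841, 965, 1089, 1213, 1337, 1461, 1585, 87, 211, 335, 459, 583, 707, 831, 955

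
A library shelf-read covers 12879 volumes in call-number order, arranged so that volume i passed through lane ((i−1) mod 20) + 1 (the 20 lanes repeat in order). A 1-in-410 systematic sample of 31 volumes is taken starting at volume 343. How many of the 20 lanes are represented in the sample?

Consecutive selections differ by k = 410, so their lane numbers differ by 410 mod 20 = 10.
gcd(410, 20) = 10, so the sample visits 20/10 = 2 distinct residues mod 20.
Start 343 is lane 3; the lanes hit are 3, 13.

2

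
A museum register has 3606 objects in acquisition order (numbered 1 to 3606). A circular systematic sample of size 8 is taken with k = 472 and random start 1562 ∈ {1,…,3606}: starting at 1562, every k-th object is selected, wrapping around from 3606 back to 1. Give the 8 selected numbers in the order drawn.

1562, 2034, 2506, 2978, 3450, 316, 788, 1260

Selection 1: 1562
Selection 2: 1562 + 472 = 2034
Selection 3: 2034 + 472 = 2506
Selection 4: 2506 + 472 = 2978
Selection 5: 2978 + 472 = 3450
Selection 6: 3450 + 472 = 3922 → 3922 − 3606 = 316
Selection 7: 316 + 472 = 788
Selection 8: 788 + 472 = 1260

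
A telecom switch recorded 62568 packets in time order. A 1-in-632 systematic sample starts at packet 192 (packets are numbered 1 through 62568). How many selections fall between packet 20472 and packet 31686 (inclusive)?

17

k = 632
First selection ≥ 20472: 192 + ⌈(20472−192)/632⌉·632 = 192 + 33×632 = 21048
Last selection ≤ 31686: 192 + ⌊(31686−192)/632⌋·632 = 192 + 49×632 = 31160
Count = 49 − 33 + 1 = 17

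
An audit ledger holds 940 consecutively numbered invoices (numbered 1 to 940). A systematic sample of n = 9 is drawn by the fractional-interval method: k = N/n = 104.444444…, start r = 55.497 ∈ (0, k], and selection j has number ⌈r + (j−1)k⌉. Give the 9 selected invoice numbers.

j=1: r + 0k = 55.497 → ⌈·⌉ = 56
j=2: r + 1k = 159.941444… → ⌈·⌉ = 160
j=3: r + 2k = 264.385888… → ⌈·⌉ = 265
j=4: r + 3k = 368.830333… → ⌈·⌉ = 369
j=5: r + 4k = 473.274777… → ⌈·⌉ = 474
j=6: r + 5k = 577.719222… → ⌈·⌉ = 578
j=7: r + 6k = 682.163666… → ⌈·⌉ = 683
j=8: r + 7k = 786.608111… → ⌈·⌉ = 787
j=9: r + 8k = 891.052555… → ⌈·⌉ = 892

56, 160, 265, 369, 474, 578, 683, 787, 892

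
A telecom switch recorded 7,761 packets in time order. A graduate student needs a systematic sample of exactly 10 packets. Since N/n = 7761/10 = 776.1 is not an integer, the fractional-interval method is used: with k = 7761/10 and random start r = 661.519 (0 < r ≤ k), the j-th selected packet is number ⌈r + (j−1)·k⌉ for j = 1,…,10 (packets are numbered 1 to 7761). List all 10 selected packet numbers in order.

j=1: r + 0k = 661.519 → ⌈·⌉ = 662
j=2: r + 1k = 1437.619 → ⌈·⌉ = 1438
j=3: r + 2k = 2213.719 → ⌈·⌉ = 2214
j=4: r + 3k = 2989.819 → ⌈·⌉ = 2990
j=5: r + 4k = 3765.919 → ⌈·⌉ = 3766
j=6: r + 5k = 4542.019 → ⌈·⌉ = 4543
j=7: r + 6k = 5318.119 → ⌈·⌉ = 5319
j=8: r + 7k = 6094.219 → ⌈·⌉ = 6095
j=9: r + 8k = 6870.319 → ⌈·⌉ = 6871
j=10: r + 9k = 7646.419 → ⌈·⌉ = 7647

662, 1438, 2214, 2990, 3766, 4543, 5319, 6095, 6871, 7647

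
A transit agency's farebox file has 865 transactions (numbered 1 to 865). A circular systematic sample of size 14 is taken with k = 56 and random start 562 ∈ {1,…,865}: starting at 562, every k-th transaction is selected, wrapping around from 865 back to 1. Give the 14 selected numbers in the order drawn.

562, 618, 674, 730, 786, 842, 33, 89, 145, 201, 257, 313, 369, 425

Selection 1: 562
Selection 2: 562 + 56 = 618
Selection 3: 618 + 56 = 674
Selection 4: 674 + 56 = 730
Selection 5: 730 + 56 = 786
Selection 6: 786 + 56 = 842
Selection 7: 842 + 56 = 898 → 898 − 865 = 33
Selection 8: 33 + 56 = 89
Selection 9: 89 + 56 = 145
Selection 10: 145 + 56 = 201
Selection 11: 201 + 56 = 257
Selection 12: 257 + 56 = 313
Selection 13: 313 + 56 = 369
Selection 14: 369 + 56 = 425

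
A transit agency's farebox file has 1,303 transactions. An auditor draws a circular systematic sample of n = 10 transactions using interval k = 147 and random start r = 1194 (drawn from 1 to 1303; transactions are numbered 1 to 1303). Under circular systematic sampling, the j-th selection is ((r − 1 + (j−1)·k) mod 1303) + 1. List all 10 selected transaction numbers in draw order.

Selection 1: 1194
Selection 2: 1194 + 147 = 1341 → 1341 − 1303 = 38
Selection 3: 38 + 147 = 185
Selection 4: 185 + 147 = 332
Selection 5: 332 + 147 = 479
Selection 6: 479 + 147 = 626
Selection 7: 626 + 147 = 773
Selection 8: 773 + 147 = 920
Selection 9: 920 + 147 = 1067
Selection 10: 1067 + 147 = 1214

1194, 38, 185, 332, 479, 626, 773, 920, 1067, 1214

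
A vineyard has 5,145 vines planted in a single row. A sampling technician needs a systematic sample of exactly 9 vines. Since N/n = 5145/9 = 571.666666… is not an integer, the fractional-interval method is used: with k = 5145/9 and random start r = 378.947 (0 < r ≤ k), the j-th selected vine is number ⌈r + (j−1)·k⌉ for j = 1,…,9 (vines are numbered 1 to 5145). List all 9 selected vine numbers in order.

j=1: r + 0k = 378.947 → ⌈·⌉ = 379
j=2: r + 1k = 950.613666… → ⌈·⌉ = 951
j=3: r + 2k = 1522.280333… → ⌈·⌉ = 1523
j=4: r + 3k = 2093.947 → ⌈·⌉ = 2094
j=5: r + 4k = 2665.613666… → ⌈·⌉ = 2666
j=6: r + 5k = 3237.280333… → ⌈·⌉ = 3238
j=7: r + 6k = 3808.947 → ⌈·⌉ = 3809
j=8: r + 7k = 4380.613666… → ⌈·⌉ = 4381
j=9: r + 8k = 4952.280333… → ⌈·⌉ = 4953

379, 951, 1523, 2094, 2666, 3238, 3809, 4381, 4953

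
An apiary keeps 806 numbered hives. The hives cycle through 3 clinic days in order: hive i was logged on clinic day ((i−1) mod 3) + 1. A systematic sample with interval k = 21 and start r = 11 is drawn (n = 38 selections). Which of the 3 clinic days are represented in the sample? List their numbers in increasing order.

2

Consecutive selections differ by k = 21, so their clinic day numbers differ by 21 mod 3 = 0.
gcd(21, 3) = 3, so the sample visits 3/3 = 1 distinct residues mod 3.
Start 11 is clinic day 2; the clinic days hit are 2.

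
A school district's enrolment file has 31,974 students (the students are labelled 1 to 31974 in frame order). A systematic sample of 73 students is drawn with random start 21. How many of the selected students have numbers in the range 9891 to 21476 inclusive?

k = 31974/73 = 438
First selection ≥ 9891: 21 + ⌈(9891−21)/438⌉·438 = 21 + 23×438 = 10095
Last selection ≤ 21476: 21 + ⌊(21476−21)/438⌋·438 = 21 + 48×438 = 21045
Count = 48 − 23 + 1 = 26

26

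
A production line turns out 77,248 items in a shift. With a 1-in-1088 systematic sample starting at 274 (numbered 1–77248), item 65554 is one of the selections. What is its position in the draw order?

k = 1088
position = (65554 − 274)/1088 + 1 = 65280/1088 + 1 = 60 + 1 = 61

61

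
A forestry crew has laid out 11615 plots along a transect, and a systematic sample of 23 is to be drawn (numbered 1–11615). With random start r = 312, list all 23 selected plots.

312, 817, 1322, 1827, 2332, 2837, 3342, 3847, 4352, 4857, 5362, 5867, 6372, 6877, 7382, 7887, 8392, 8897, 9402, 9907, 10412, 10917, 11422

k = N/n = 11615/23 = 505
plot 1: 312
plot 2: 312 + 505 = 817
plot 3: 817 + 505 = 1322
plot 4: 1322 + 505 = 1827
plot 5: 1827 + 505 = 2332
plot 6: 2332 + 505 = 2837
plot 7: 2837 + 505 = 3342
plot 8: 3342 + 505 = 3847
plot 9: 3847 + 505 = 4352
plot 10: 4352 + 505 = 4857
plot 11: 4857 + 505 = 5362
plot 12: 5362 + 505 = 5867
plot 13: 5867 + 505 = 6372
plot 14: 6372 + 505 = 6877
plot 15: 6877 + 505 = 7382
plot 16: 7382 + 505 = 7887
plot 17: 7887 + 505 = 8392
plot 18: 8392 + 505 = 8897
plot 19: 8897 + 505 = 9402
plot 20: 9402 + 505 = 9907
plot 21: 9907 + 505 = 10412
plot 22: 10412 + 505 = 10917
plot 23: 10917 + 505 = 11422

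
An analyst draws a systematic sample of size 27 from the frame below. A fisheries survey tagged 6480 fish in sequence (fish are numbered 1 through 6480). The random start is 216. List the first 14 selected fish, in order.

k = N/n = 6480/27 = 240
fish 1: 216
fish 2: 216 + 240 = 456
fish 3: 456 + 240 = 696
fish 4: 696 + 240 = 936
fish 5: 936 + 240 = 1176
fish 6: 1176 + 240 = 1416
fish 7: 1416 + 240 = 1656
fish 8: 1656 + 240 = 1896
fish 9: 1896 + 240 = 2136
fish 10: 2136 + 240 = 2376
fish 11: 2376 + 240 = 2616
fish 12: 2616 + 240 = 2856
fish 13: 2856 + 240 = 3096
fish 14: 3096 + 240 = 3336

216, 456, 696, 936, 1176, 1416, 1656, 1896, 2136, 2376, 2616, 2856, 3096, 3336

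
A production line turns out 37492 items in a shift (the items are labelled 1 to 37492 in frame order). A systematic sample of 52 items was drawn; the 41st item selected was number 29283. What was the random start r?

k = 37492/52 = 721
r = 29283 − (41−1)×721 = 29283 − 28840 = 443

443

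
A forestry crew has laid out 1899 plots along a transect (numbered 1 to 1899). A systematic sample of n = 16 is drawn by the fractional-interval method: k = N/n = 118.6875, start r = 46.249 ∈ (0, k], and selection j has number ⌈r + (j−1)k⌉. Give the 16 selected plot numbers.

47, 165, 284, 403, 521, 640, 759, 878, 996, 1115, 1234, 1352, 1471, 1590, 1708, 1827

j=1: r + 0k = 46.249 → ⌈·⌉ = 47
j=2: r + 1k = 164.9365 → ⌈·⌉ = 165
j=3: r + 2k = 283.624 → ⌈·⌉ = 284
j=4: r + 3k = 402.3115 → ⌈·⌉ = 403
j=5: r + 4k = 520.999 → ⌈·⌉ = 521
j=6: r + 5k = 639.6865 → ⌈·⌉ = 640
j=7: r + 6k = 758.374 → ⌈·⌉ = 759
j=8: r + 7k = 877.0615 → ⌈·⌉ = 878
j=9: r + 8k = 995.749 → ⌈·⌉ = 996
j=10: r + 9k = 1114.4365 → ⌈·⌉ = 1115
j=11: r + 10k = 1233.124 → ⌈·⌉ = 1234
j=12: r + 11k = 1351.8115 → ⌈·⌉ = 1352
j=13: r + 12k = 1470.499 → ⌈·⌉ = 1471
j=14: r + 13k = 1589.1865 → ⌈·⌉ = 1590
j=15: r + 14k = 1707.874 → ⌈·⌉ = 1708
j=16: r + 15k = 1826.5615 → ⌈·⌉ = 1827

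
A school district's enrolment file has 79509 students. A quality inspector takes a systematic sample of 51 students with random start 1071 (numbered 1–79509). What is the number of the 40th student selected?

k = 79509/51 = 1559
40th selection = r + (40−1)·k = 1071 + 39×1559 = 1071 + 60801 = 61872

61872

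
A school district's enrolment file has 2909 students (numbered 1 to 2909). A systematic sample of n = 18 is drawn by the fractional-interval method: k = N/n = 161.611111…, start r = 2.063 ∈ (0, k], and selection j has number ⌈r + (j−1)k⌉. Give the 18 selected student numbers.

j=1: r + 0k = 2.063 → ⌈·⌉ = 3
j=2: r + 1k = 163.674111… → ⌈·⌉ = 164
j=3: r + 2k = 325.285222… → ⌈·⌉ = 326
j=4: r + 3k = 486.896333… → ⌈·⌉ = 487
j=5: r + 4k = 648.507444… → ⌈·⌉ = 649
j=6: r + 5k = 810.118555… → ⌈·⌉ = 811
j=7: r + 6k = 971.729666… → ⌈·⌉ = 972
j=8: r + 7k = 1133.340777… → ⌈·⌉ = 1134
j=9: r + 8k = 1294.951888… → ⌈·⌉ = 1295
j=10: r + 9k = 1456.563 → ⌈·⌉ = 1457
j=11: r + 10k = 1618.174111… → ⌈·⌉ = 1619
j=12: r + 11k = 1779.785222… → ⌈·⌉ = 1780
j=13: r + 12k = 1941.396333… → ⌈·⌉ = 1942
j=14: r + 13k = 2103.007444… → ⌈·⌉ = 2104
j=15: r + 14k = 2264.618555… → ⌈·⌉ = 2265
j=16: r + 15k = 2426.229666… → ⌈·⌉ = 2427
j=17: r + 16k = 2587.840777… → ⌈·⌉ = 2588
j=18: r + 17k = 2749.451888… → ⌈·⌉ = 2750

3, 164, 326, 487, 649, 811, 972, 1134, 1295, 1457, 1619, 1780, 1942, 2104, 2265, 2427, 2588, 2750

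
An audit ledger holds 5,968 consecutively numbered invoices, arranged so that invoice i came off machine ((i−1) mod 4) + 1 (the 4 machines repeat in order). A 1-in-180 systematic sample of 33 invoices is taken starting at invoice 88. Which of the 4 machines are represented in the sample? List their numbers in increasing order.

4

Consecutive selections differ by k = 180, so their machine numbers differ by 180 mod 4 = 0.
gcd(180, 4) = 4, so the sample visits 4/4 = 1 distinct residues mod 4.
Start 88 is machine 4; the machines hit are 4.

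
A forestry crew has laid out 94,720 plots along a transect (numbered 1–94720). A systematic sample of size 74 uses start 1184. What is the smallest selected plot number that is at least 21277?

21664

k = 94720/74 = 1280
Steps past start: ⌈(21277 − 1184)/1280⌉ = ⌈20093/1280⌉ = 16
Selected plot: 1184 + 16×1280 = 21664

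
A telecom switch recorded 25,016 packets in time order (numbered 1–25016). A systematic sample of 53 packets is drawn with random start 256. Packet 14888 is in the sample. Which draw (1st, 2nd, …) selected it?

32

k = 25016/53 = 472
position = (14888 − 256)/472 + 1 = 14632/472 + 1 = 31 + 1 = 32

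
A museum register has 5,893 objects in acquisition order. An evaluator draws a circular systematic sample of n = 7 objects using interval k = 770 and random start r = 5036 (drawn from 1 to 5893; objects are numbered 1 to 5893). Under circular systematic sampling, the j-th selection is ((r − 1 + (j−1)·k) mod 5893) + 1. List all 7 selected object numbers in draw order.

5036, 5806, 683, 1453, 2223, 2993, 3763

Selection 1: 5036
Selection 2: 5036 + 770 = 5806
Selection 3: 5806 + 770 = 6576 → 6576 − 5893 = 683
Selection 4: 683 + 770 = 1453
Selection 5: 1453 + 770 = 2223
Selection 6: 2223 + 770 = 2993
Selection 7: 2993 + 770 = 3763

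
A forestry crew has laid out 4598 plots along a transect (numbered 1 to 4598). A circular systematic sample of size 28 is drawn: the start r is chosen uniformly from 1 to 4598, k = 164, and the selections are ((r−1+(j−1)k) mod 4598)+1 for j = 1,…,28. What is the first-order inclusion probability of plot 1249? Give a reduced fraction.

For each position j, as r ranges over 1…4598 the j-th selection hits every plot exactly once, so plot 1249 is selected for exactly 28 of the 4598 starts.
Inclusion probability = 28/4598 = 14/2299.

14/2299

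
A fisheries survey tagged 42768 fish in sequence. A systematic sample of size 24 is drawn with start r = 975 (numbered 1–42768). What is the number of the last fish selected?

k = 42768/24 = 1782
24th selection = r + (24−1)·k = 975 + 23×1782 = 975 + 40986 = 41961

41961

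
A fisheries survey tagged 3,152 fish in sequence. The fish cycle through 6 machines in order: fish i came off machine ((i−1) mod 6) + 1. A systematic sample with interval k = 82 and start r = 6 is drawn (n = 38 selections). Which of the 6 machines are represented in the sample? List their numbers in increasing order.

2, 4, 6

Consecutive selections differ by k = 82, so their machine numbers differ by 82 mod 6 = 4.
gcd(82, 6) = 2, so the sample visits 6/2 = 3 distinct residues mod 6.
Start 6 is machine 6; the machines hit are 2, 4, 6.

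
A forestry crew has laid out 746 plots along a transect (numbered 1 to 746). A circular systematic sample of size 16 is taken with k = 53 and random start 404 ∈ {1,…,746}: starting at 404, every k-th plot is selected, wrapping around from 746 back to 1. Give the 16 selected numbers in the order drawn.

404, 457, 510, 563, 616, 669, 722, 29, 82, 135, 188, 241, 294, 347, 400, 453

Selection 1: 404
Selection 2: 404 + 53 = 457
Selection 3: 457 + 53 = 510
Selection 4: 510 + 53 = 563
Selection 5: 563 + 53 = 616
Selection 6: 616 + 53 = 669
Selection 7: 669 + 53 = 722
Selection 8: 722 + 53 = 775 → 775 − 746 = 29
Selection 9: 29 + 53 = 82
Selection 10: 82 + 53 = 135
Selection 11: 135 + 53 = 188
Selection 12: 188 + 53 = 241
Selection 13: 241 + 53 = 294
Selection 14: 294 + 53 = 347
Selection 15: 347 + 53 = 400
Selection 16: 400 + 53 = 453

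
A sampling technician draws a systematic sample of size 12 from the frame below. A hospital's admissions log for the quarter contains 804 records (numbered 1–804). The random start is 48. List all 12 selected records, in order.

48, 115, 182, 249, 316, 383, 450, 517, 584, 651, 718, 785

k = N/n = 804/12 = 67
record 1: 48
record 2: 48 + 67 = 115
record 3: 115 + 67 = 182
record 4: 182 + 67 = 249
record 5: 249 + 67 = 316
record 6: 316 + 67 = 383
record 7: 383 + 67 = 450
record 8: 450 + 67 = 517
record 9: 517 + 67 = 584
record 10: 584 + 67 = 651
record 11: 651 + 67 = 718
record 12: 718 + 67 = 785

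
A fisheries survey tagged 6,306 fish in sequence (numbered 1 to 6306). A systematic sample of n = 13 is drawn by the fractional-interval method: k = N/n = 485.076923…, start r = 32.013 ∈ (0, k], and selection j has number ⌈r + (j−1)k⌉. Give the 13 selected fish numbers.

33, 518, 1003, 1488, 1973, 2458, 2943, 3428, 3913, 4398, 4883, 5368, 5853

j=1: r + 0k = 32.013 → ⌈·⌉ = 33
j=2: r + 1k = 517.089923… → ⌈·⌉ = 518
j=3: r + 2k = 1002.166846… → ⌈·⌉ = 1003
j=4: r + 3k = 1487.243769… → ⌈·⌉ = 1488
j=5: r + 4k = 1972.320692… → ⌈·⌉ = 1973
j=6: r + 5k = 2457.397615… → ⌈·⌉ = 2458
j=7: r + 6k = 2942.474538… → ⌈·⌉ = 2943
j=8: r + 7k = 3427.551461… → ⌈·⌉ = 3428
j=9: r + 8k = 3912.628384… → ⌈·⌉ = 3913
j=10: r + 9k = 4397.705307… → ⌈·⌉ = 4398
j=11: r + 10k = 4882.782230… → ⌈·⌉ = 4883
j=12: r + 11k = 5367.859153… → ⌈·⌉ = 5368
j=13: r + 12k = 5852.936076… → ⌈·⌉ = 5853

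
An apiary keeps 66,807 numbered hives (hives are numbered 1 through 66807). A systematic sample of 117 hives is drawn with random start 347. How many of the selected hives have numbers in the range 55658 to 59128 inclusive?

6

k = 66807/117 = 571
First selection ≥ 55658: 347 + ⌈(55658−347)/571⌉·571 = 347 + 97×571 = 55734
Last selection ≤ 59128: 347 + ⌊(59128−347)/571⌋·571 = 347 + 102×571 = 58589
Count = 102 − 97 + 1 = 6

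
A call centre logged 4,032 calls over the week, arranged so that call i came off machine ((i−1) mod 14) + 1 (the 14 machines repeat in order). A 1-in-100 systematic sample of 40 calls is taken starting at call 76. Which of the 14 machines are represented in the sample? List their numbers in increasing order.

2, 4, 6, 8, 10, 12, 14

Consecutive selections differ by k = 100, so their machine numbers differ by 100 mod 14 = 2.
gcd(100, 14) = 2, so the sample visits 14/2 = 7 distinct residues mod 14.
Start 76 is machine 6; the machines hit are 2, 4, 6, 8, 10, 12, 14.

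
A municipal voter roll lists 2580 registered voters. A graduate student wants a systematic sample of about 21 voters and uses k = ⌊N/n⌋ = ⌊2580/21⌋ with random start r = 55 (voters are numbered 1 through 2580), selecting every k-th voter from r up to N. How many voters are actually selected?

21

k = ⌊2580/21⌋ = 122
Achieved size = ⌊(2580 − 55)/122⌋ + 1 = ⌊2525/122⌋ + 1 = 20 + 1 = 21
(last selection: 55 + 20×122 = 2495 ≤ 2580; next would be 2617 > 2580)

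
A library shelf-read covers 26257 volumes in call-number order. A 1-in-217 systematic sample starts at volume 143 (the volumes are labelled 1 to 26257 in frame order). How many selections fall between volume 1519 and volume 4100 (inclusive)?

k = 217
First selection ≥ 1519: 143 + ⌈(1519−143)/217⌉·217 = 143 + 7×217 = 1662
Last selection ≤ 4100: 143 + ⌊(4100−143)/217⌋·217 = 143 + 18×217 = 4049
Count = 18 − 7 + 1 = 12

12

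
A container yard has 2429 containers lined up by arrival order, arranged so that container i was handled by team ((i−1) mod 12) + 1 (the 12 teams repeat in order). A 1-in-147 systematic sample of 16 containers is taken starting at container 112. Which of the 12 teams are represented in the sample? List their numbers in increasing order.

Consecutive selections differ by k = 147, so their team numbers differ by 147 mod 12 = 3.
gcd(147, 12) = 3, so the sample visits 12/3 = 4 distinct residues mod 12.
Start 112 is team 4; the teams hit are 1, 4, 7, 10.

1, 4, 7, 10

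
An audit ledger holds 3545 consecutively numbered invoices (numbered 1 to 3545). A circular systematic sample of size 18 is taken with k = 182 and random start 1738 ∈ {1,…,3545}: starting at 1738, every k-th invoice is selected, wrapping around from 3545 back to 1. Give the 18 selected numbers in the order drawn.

1738, 1920, 2102, 2284, 2466, 2648, 2830, 3012, 3194, 3376, 13, 195, 377, 559, 741, 923, 1105, 1287

Selection 1: 1738
Selection 2: 1738 + 182 = 1920
Selection 3: 1920 + 182 = 2102
Selection 4: 2102 + 182 = 2284
Selection 5: 2284 + 182 = 2466
Selection 6: 2466 + 182 = 2648
Selection 7: 2648 + 182 = 2830
Selection 8: 2830 + 182 = 3012
Selection 9: 3012 + 182 = 3194
Selection 10: 3194 + 182 = 3376
Selection 11: 3376 + 182 = 3558 → 3558 − 3545 = 13
Selection 12: 13 + 182 = 195
Selection 13: 195 + 182 = 377
Selection 14: 377 + 182 = 559
Selection 15: 559 + 182 = 741
Selection 16: 741 + 182 = 923
Selection 17: 923 + 182 = 1105
Selection 18: 1105 + 182 = 1287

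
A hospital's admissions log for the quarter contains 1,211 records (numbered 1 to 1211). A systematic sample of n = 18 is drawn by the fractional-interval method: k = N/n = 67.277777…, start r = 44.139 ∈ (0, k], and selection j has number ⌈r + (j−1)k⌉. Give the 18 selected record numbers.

j=1: r + 0k = 44.139 → ⌈·⌉ = 45
j=2: r + 1k = 111.416777… → ⌈·⌉ = 112
j=3: r + 2k = 178.694555… → ⌈·⌉ = 179
j=4: r + 3k = 245.972333… → ⌈·⌉ = 246
j=5: r + 4k = 313.250111… → ⌈·⌉ = 314
j=6: r + 5k = 380.527888… → ⌈·⌉ = 381
j=7: r + 6k = 447.805666… → ⌈·⌉ = 448
j=8: r + 7k = 515.083444… → ⌈·⌉ = 516
j=9: r + 8k = 582.361222… → ⌈·⌉ = 583
j=10: r + 9k = 649.639 → ⌈·⌉ = 650
j=11: r + 10k = 716.916777… → ⌈·⌉ = 717
j=12: r + 11k = 784.194555… → ⌈·⌉ = 785
j=13: r + 12k = 851.472333… → ⌈·⌉ = 852
j=14: r + 13k = 918.750111… → ⌈·⌉ = 919
j=15: r + 14k = 986.027888… → ⌈·⌉ = 987
j=16: r + 15k = 1053.305666… → ⌈·⌉ = 1054
j=17: r + 16k = 1120.583444… → ⌈·⌉ = 1121
j=18: r + 17k = 1187.861222… → ⌈·⌉ = 1188

45, 112, 179, 246, 314, 381, 448, 516, 583, 650, 717, 785, 852, 919, 987, 1054, 1121, 1188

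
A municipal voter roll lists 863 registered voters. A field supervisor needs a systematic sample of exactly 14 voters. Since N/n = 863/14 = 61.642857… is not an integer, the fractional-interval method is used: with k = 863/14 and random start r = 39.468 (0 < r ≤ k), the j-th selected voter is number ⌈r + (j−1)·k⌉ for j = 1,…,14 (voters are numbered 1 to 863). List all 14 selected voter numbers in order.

40, 102, 163, 225, 287, 348, 410, 471, 533, 595, 656, 718, 780, 841

j=1: r + 0k = 39.468 → ⌈·⌉ = 40
j=2: r + 1k = 101.110857… → ⌈·⌉ = 102
j=3: r + 2k = 162.753714… → ⌈·⌉ = 163
j=4: r + 3k = 224.396571… → ⌈·⌉ = 225
j=5: r + 4k = 286.039428… → ⌈·⌉ = 287
j=6: r + 5k = 347.682285… → ⌈·⌉ = 348
j=7: r + 6k = 409.325142… → ⌈·⌉ = 410
j=8: r + 7k = 470.968 → ⌈·⌉ = 471
j=9: r + 8k = 532.610857… → ⌈·⌉ = 533
j=10: r + 9k = 594.253714… → ⌈·⌉ = 595
j=11: r + 10k = 655.896571… → ⌈·⌉ = 656
j=12: r + 11k = 717.539428… → ⌈·⌉ = 718
j=13: r + 12k = 779.182285… → ⌈·⌉ = 780
j=14: r + 13k = 840.825142… → ⌈·⌉ = 841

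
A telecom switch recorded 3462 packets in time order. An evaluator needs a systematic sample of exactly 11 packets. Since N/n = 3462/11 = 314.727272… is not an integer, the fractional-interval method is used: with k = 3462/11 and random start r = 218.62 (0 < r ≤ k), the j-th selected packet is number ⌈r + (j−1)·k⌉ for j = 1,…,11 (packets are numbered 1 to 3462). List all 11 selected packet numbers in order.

j=1: r + 0k = 218.62 → ⌈·⌉ = 219
j=2: r + 1k = 533.347272… → ⌈·⌉ = 534
j=3: r + 2k = 848.074545… → ⌈·⌉ = 849
j=4: r + 3k = 1162.801818… → ⌈·⌉ = 1163
j=5: r + 4k = 1477.529090… → ⌈·⌉ = 1478
j=6: r + 5k = 1792.256363… → ⌈·⌉ = 1793
j=7: r + 6k = 2106.983636… → ⌈·⌉ = 2107
j=8: r + 7k = 2421.710909… → ⌈·⌉ = 2422
j=9: r + 8k = 2736.438181… → ⌈·⌉ = 2737
j=10: r + 9k = 3051.165454… → ⌈·⌉ = 3052
j=11: r + 10k = 3365.892727… → ⌈·⌉ = 3366

219, 534, 849, 1163, 1478, 1793, 2107, 2422, 2737, 3052, 3366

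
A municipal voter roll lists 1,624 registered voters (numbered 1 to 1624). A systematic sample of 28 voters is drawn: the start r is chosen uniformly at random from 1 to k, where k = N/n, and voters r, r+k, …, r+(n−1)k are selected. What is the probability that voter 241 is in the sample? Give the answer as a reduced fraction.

k = 1624/28 = 58.
Voter 241 is selected iff r ≡ 241 (mod 58); exactly one such r in {1,…,58}.
Inclusion probability = 1/58.

1/58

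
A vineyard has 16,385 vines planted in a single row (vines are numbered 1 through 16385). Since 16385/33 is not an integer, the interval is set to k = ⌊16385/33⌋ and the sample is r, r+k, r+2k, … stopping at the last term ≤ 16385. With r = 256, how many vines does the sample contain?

k = ⌊16385/33⌋ = 496
Achieved size = ⌊(16385 − 256)/496⌋ + 1 = ⌊16129/496⌋ + 1 = 32 + 1 = 33
(last selection: 256 + 32×496 = 16128 ≤ 16385; next would be 16624 > 16385)

33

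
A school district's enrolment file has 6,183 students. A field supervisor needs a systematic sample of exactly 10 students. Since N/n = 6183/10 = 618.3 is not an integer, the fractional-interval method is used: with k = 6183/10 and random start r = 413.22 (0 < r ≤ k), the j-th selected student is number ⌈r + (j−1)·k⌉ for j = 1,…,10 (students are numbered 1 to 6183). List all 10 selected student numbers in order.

414, 1032, 1650, 2269, 2887, 3505, 4124, 4742, 5360, 5978

j=1: r + 0k = 413.22 → ⌈·⌉ = 414
j=2: r + 1k = 1031.52 → ⌈·⌉ = 1032
j=3: r + 2k = 1649.82 → ⌈·⌉ = 1650
j=4: r + 3k = 2268.12 → ⌈·⌉ = 2269
j=5: r + 4k = 2886.42 → ⌈·⌉ = 2887
j=6: r + 5k = 3504.72 → ⌈·⌉ = 3505
j=7: r + 6k = 4123.02 → ⌈·⌉ = 4124
j=8: r + 7k = 4741.32 → ⌈·⌉ = 4742
j=9: r + 8k = 5359.62 → ⌈·⌉ = 5360
j=10: r + 9k = 5977.92 → ⌈·⌉ = 5978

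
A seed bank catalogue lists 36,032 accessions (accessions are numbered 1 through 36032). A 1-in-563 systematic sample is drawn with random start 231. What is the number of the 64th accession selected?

k = 563
64th selection = r + (64−1)·k = 231 + 63×563 = 231 + 35469 = 35700

35700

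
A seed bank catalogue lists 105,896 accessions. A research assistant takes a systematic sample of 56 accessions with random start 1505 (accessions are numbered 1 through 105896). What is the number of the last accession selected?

105510

k = 105896/56 = 1891
56th selection = r + (56−1)·k = 1505 + 55×1891 = 1505 + 104005 = 105510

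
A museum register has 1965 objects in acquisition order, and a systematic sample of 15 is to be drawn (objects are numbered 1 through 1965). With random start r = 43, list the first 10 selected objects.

43, 174, 305, 436, 567, 698, 829, 960, 1091, 1222

k = N/n = 1965/15 = 131
object 1: 43
object 2: 43 + 131 = 174
object 3: 174 + 131 = 305
object 4: 305 + 131 = 436
object 5: 436 + 131 = 567
object 6: 567 + 131 = 698
object 7: 698 + 131 = 829
object 8: 829 + 131 = 960
object 9: 960 + 131 = 1091
object 10: 1091 + 131 = 1222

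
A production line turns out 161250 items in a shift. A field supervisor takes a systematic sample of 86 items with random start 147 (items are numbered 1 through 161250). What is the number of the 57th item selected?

105147

k = 161250/86 = 1875
57th selection = r + (57−1)·k = 147 + 56×1875 = 147 + 105000 = 105147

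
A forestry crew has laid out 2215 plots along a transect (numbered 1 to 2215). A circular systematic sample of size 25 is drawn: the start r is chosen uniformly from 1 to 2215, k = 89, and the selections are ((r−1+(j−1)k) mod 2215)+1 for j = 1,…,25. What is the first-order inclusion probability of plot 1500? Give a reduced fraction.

For each position j, as r ranges over 1…2215 the j-th selection hits every plot exactly once, so plot 1500 is selected for exactly 25 of the 2215 starts.
Inclusion probability = 25/2215 = 5/443.

5/443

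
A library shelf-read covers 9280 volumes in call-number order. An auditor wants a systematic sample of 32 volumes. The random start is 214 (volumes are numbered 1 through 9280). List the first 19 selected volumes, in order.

k = N/n = 9280/32 = 290
volume 1: 214
volume 2: 214 + 290 = 504
volume 3: 504 + 290 = 794
volume 4: 794 + 290 = 1084
volume 5: 1084 + 290 = 1374
volume 6: 1374 + 290 = 1664
volume 7: 1664 + 290 = 1954
volume 8: 1954 + 290 = 2244
volume 9: 2244 + 290 = 2534
volume 10: 2534 + 290 = 2824
volume 11: 2824 + 290 = 3114
volume 12: 3114 + 290 = 3404
volume 13: 3404 + 290 = 3694
volume 14: 3694 + 290 = 3984
volume 15: 3984 + 290 = 4274
volume 16: 4274 + 290 = 4564
volume 17: 4564 + 290 = 4854
volume 18: 4854 + 290 = 5144
volume 19: 5144 + 290 = 5434

214, 504, 794, 1084, 1374, 1664, 1954, 2244, 2534, 2824, 3114, 3404, 3694, 3984, 4274, 4564, 4854, 5144, 5434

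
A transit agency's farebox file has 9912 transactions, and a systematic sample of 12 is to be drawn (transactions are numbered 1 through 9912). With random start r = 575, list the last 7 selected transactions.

k = N/n = 9912/12 = 826
6th selection = 575 + 5×826 = 4705
7th: 4705 + 826 = 5531
8th: 5531 + 826 = 6357
9th: 6357 + 826 = 7183
10th: 7183 + 826 = 8009
11th: 8009 + 826 = 8835
12th: 8835 + 826 = 9661

4705, 5531, 6357, 7183, 8009, 8835, 9661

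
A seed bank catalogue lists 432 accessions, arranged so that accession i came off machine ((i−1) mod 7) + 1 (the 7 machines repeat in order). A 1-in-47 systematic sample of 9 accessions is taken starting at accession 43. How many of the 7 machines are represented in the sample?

Consecutive selections differ by k = 47, so their machine numbers differ by 47 mod 7 = 5.
gcd(47, 7) = 1, so the sample visits 7/1 = 7 distinct residues mod 7.
Start 43 is machine 1; the machines hit are 1, 2, 3, 4, 5, 6, 7.

7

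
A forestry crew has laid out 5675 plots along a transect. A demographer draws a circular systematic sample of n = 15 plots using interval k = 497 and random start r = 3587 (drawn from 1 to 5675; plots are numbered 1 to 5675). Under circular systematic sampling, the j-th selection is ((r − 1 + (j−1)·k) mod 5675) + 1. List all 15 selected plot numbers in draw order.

Selection 1: 3587
Selection 2: 3587 + 497 = 4084
Selection 3: 4084 + 497 = 4581
Selection 4: 4581 + 497 = 5078
Selection 5: 5078 + 497 = 5575
Selection 6: 5575 + 497 = 6072 → 6072 − 5675 = 397
Selection 7: 397 + 497 = 894
Selection 8: 894 + 497 = 1391
Selection 9: 1391 + 497 = 1888
Selection 10: 1888 + 497 = 2385
Selection 11: 2385 + 497 = 2882
Selection 12: 2882 + 497 = 3379
Selection 13: 3379 + 497 = 3876
Selection 14: 3876 + 497 = 4373
Selection 15: 4373 + 497 = 4870

3587, 4084, 4581, 5078, 5575, 397, 894, 1391, 1888, 2385, 2882, 3379, 3876, 4373, 4870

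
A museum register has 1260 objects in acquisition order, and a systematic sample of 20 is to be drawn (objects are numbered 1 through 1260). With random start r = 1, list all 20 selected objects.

k = N/n = 1260/20 = 63
object 1: 1
object 2: 1 + 63 = 64
object 3: 64 + 63 = 127
object 4: 127 + 63 = 190
object 5: 190 + 63 = 253
object 6: 253 + 63 = 316
object 7: 316 + 63 = 379
object 8: 379 + 63 = 442
object 9: 442 + 63 = 505
object 10: 505 + 63 = 568
object 11: 568 + 63 = 631
object 12: 631 + 63 = 694
object 13: 694 + 63 = 757
object 14: 757 + 63 = 820
object 15: 820 + 63 = 883
object 16: 883 + 63 = 946
object 17: 946 + 63 = 1009
object 18: 1009 + 63 = 1072
object 19: 1072 + 63 = 1135
object 20: 1135 + 63 = 1198

1, 64, 127, 190, 253, 316, 379, 442, 505, 568, 631, 694, 757, 820, 883, 946, 1009, 1072, 1135, 1198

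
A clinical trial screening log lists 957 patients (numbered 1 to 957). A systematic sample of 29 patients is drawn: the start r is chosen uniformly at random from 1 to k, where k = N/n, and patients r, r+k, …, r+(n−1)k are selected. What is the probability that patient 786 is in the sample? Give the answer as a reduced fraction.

1/33

k = 957/29 = 33.
Patient 786 is selected iff r ≡ 786 (mod 33); exactly one such r in {1,…,33}.
Inclusion probability = 1/33.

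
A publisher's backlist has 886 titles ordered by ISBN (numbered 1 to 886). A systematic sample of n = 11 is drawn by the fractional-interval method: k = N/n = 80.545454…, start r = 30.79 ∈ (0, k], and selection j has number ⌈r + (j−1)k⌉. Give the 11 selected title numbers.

j=1: r + 0k = 30.79 → ⌈·⌉ = 31
j=2: r + 1k = 111.335454… → ⌈·⌉ = 112
j=3: r + 2k = 191.880909… → ⌈·⌉ = 192
j=4: r + 3k = 272.426363… → ⌈·⌉ = 273
j=5: r + 4k = 352.971818… → ⌈·⌉ = 353
j=6: r + 5k = 433.517272… → ⌈·⌉ = 434
j=7: r + 6k = 514.062727… → ⌈·⌉ = 515
j=8: r + 7k = 594.608181… → ⌈·⌉ = 595
j=9: r + 8k = 675.153636… → ⌈·⌉ = 676
j=10: r + 9k = 755.699090… → ⌈·⌉ = 756
j=11: r + 10k = 836.244545… → ⌈·⌉ = 837

31, 112, 192, 273, 353, 434, 515, 595, 676, 756, 837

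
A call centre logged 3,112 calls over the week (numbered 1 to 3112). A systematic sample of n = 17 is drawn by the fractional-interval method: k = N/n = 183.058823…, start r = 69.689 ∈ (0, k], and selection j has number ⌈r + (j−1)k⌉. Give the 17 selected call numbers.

j=1: r + 0k = 69.689 → ⌈·⌉ = 70
j=2: r + 1k = 252.747823… → ⌈·⌉ = 253
j=3: r + 2k = 435.806647… → ⌈·⌉ = 436
j=4: r + 3k = 618.865470… → ⌈·⌉ = 619
j=5: r + 4k = 801.924294… → ⌈·⌉ = 802
j=6: r + 5k = 984.983117… → ⌈·⌉ = 985
j=7: r + 6k = 1168.041941… → ⌈·⌉ = 1169
j=8: r + 7k = 1351.100764… → ⌈·⌉ = 1352
j=9: r + 8k = 1534.159588… → ⌈·⌉ = 1535
j=10: r + 9k = 1717.218411… → ⌈·⌉ = 1718
j=11: r + 10k = 1900.277235… → ⌈·⌉ = 1901
j=12: r + 11k = 2083.336058… → ⌈·⌉ = 2084
j=13: r + 12k = 2266.394882… → ⌈·⌉ = 2267
j=14: r + 13k = 2449.453705… → ⌈·⌉ = 2450
j=15: r + 14k = 2632.512529… → ⌈·⌉ = 2633
j=16: r + 15k = 2815.571352… → ⌈·⌉ = 2816
j=17: r + 16k = 2998.630176… → ⌈·⌉ = 2999

70, 253, 436, 619, 802, 985, 1169, 1352, 1535, 1718, 1901, 2084, 2267, 2450, 2633, 2816, 2999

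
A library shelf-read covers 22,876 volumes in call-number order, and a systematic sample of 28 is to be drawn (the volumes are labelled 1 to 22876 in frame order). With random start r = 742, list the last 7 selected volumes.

k = N/n = 22876/28 = 817
22nd selection = 742 + 21×817 = 17899
23rd: 17899 + 817 = 18716
24th: 18716 + 817 = 19533
25th: 19533 + 817 = 20350
26th: 20350 + 817 = 21167
27th: 21167 + 817 = 21984
28th: 21984 + 817 = 22801

17899, 18716, 19533, 20350, 21167, 21984, 22801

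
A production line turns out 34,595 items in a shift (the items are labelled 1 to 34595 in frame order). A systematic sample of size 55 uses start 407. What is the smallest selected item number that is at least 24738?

k = 34595/55 = 629
Steps past start: ⌈(24738 − 407)/629⌉ = ⌈24331/629⌉ = 39
Selected item: 407 + 39×629 = 24938

24938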